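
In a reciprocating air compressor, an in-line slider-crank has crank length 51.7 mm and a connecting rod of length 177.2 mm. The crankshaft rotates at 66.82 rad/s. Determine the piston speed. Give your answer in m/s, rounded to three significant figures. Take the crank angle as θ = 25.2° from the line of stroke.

1.86

ω = 66.82 rad/s
For an in-line slider-crank, x = r cosθ + √(L² − r² sin²θ), so v = −rω sinθ·[1 + r cosθ/√(L² − r² sin²θ)].
With r = 0.0517 m, L = 0.1772 m, θ = 25.2°: √(L² − r² sin²θ) = 0.17583 m.
v = −0.0517·66.82·0.42578·[1 + 0.0517·0.90483/0.17583] = -1.8622 m/s.
|v| = 1.8622 m/s.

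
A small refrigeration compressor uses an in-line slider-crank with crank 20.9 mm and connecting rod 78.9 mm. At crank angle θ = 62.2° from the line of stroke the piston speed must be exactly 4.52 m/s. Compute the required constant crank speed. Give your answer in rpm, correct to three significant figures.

2070

For an in-line slider-crank, |v_piston| = rω|sinθ|·[1 + r cosθ/√(L² − r² sin²θ)].
With r = 0.0209 m, L = 0.0789 m, θ = 62.2°: the bracketed kinematic factor |dx/dθ| = 0.020837 m.
ω = v/|dx/dθ| = 4.52/0.020837 = 216.92 rad/s.
N = 60ω/(2π) = 2071.4 rpm.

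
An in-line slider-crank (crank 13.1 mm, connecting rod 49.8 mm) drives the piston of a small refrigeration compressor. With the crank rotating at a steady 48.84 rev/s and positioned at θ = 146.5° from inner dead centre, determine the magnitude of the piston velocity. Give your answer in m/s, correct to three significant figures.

ω = 2π·48.8 = 306.9 rad/s
For an in-line slider-crank, x = r cosθ + √(L² − r² sin²θ), so v = −rω sinθ·[1 + r cosθ/√(L² − r² sin²θ)].
With r = 0.0131 m, L = 0.0498 m, θ = 146.5°: √(L² − r² sin²θ) = 0.049272 m.
v = −0.0131·306.9·0.55194·[1 + 0.0131·-0.83389/0.049272] = -1.7269 m/s.
|v| = 1.7269 m/s.

1.73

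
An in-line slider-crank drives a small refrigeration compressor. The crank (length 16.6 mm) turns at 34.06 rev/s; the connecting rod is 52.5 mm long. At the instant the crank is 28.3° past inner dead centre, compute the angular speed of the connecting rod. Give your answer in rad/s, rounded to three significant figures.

60.3

ω = 214 rad/s (converted from 34.06 rev/s).
The rod makes angle φ with the slider axis where L sinφ = r sinθ; differentiating, L cosφ·φ̇ = r ω cosθ.
L cosφ = √(L² − r² sin²θ) = 0.051907 m.
|ω_rod| = r ω |cosθ| / √(L² − r² sin²θ) = 0.0166·214·0.88048/0.051907 = 60.26 rad/s.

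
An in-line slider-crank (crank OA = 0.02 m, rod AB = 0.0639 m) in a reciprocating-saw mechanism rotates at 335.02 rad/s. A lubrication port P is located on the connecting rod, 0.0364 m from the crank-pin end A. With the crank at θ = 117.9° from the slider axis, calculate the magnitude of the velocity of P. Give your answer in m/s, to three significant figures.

5.57

ω = 335 rad/s.  Crank-pin speed |V_A| = rω = 6.7004 m/s, perpendicular to OA.
Rod angle: sinφ = −(r/L) sinθ ⇒ φ = -16.058°; ω_rod = −rω cosθ/√(L²−r²sin²θ) = +51.058 rad/s.
V_P = V_A + ω_rod × AP, with AP = 0.0364 m along the rod.
Components: V_Px = −rω sinθ − a·ω_rod·sinφ = -5.4075 m/s;  V_Py = rω cosθ + a·ω_rod·cosφ = -1.3493 m/s.
|V_P| = √(V_Px² + V_Py²) = 5.5733 m/s.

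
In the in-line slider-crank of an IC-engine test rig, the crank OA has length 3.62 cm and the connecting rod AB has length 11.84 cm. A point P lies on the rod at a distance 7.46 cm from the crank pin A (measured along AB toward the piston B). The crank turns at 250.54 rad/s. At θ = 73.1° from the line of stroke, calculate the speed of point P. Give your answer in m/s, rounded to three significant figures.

9.24

ω = 250.5 rad/s.  Crank-pin speed |V_A| = rω = 9.0695 m/s, perpendicular to OA.
Rod angle: sinφ = −(r/L) sinθ ⇒ φ = -17.010°; ω_rod = −rω cosθ/√(L²−r²sin²θ) = -23.287 rad/s.
V_P = V_A + ω_rod × AP, with AP = 0.0746 m along the rod.
Components: V_Px = −rω sinθ − a·ω_rod·sinφ = -9.1861 m/s;  V_Py = rω cosθ + a·ω_rod·cosφ = +0.97534 m/s.
|V_P| = √(V_Px² + V_Py²) = 9.2377 m/s.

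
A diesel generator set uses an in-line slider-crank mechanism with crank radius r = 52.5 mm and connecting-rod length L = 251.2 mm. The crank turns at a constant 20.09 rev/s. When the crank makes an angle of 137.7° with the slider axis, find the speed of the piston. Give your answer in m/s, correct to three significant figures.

ω = 2π·20.1 = 126.2 rad/s
For an in-line slider-crank, x = r cosθ + √(L² − r² sin²θ), so v = −rω sinθ·[1 + r cosθ/√(L² − r² sin²θ)].
With r = 0.0525 m, L = 0.2512 m, θ = 137.7°: √(L² − r² sin²θ) = 0.2487 m.
v = −0.0525·126.2·0.67301·[1 + 0.0525·-0.73963/0.2487] = -3.7637 m/s.
|v| = 3.7637 m/s.

3.76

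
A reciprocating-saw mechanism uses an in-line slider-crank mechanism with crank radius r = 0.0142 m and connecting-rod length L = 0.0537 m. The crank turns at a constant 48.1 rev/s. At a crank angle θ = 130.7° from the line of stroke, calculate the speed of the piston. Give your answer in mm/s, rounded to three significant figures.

ω = 2π·48.1 = 302.2 rad/s
For an in-line slider-crank, x = r cosθ + √(L² − r² sin²θ), so v = −rω sinθ·[1 + r cosθ/√(L² − r² sin²θ)].
With r = 0.0142 m, L = 0.0537 m, θ = 130.7°: √(L² − r² sin²θ) = 0.05261 m.
v = −0.0142·302.2·0.75813·[1 + 0.0142·-0.65210/0.05261] = -2.6809 m/s.
|v| = 2.6809 m/s = 2680.9 mm/s.

2680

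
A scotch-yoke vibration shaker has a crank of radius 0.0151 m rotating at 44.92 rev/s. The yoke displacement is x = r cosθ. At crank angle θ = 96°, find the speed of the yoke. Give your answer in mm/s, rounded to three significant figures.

ω = 282.2 rad/s (from 44.92 rev/s).
x = r cosθ ⇒ ẋ = −rω sinθ.
|v| = rω|sinθ| = 0.0151·282.2·|sin 96°| = 4.2385 m/s = 4238.5 mm/s.

4240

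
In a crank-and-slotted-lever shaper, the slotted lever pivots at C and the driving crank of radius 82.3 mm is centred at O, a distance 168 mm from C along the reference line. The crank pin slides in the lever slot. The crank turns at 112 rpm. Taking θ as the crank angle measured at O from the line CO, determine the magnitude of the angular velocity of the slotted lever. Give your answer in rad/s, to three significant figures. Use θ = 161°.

8.35

ω = 11.73 rad/s (from 112 rpm).
Crank pin A relative to C: A = (d + r cosθ, r sinθ); lever angle φ = atan2(r sinθ, d + r cosθ).
Differentiating tanφ: φ̇ = rω(d cosθ + r)/(d² + r² + 2dr cosθ).
d² + r² + 2dr cosθ = |CA|² = 0.00885105 m²;  d cosθ + r = -0.076547 m.
|ω_lever| = |0.0823·11.73·-0.076547| / 0.00885105 = 8.348 rad/s.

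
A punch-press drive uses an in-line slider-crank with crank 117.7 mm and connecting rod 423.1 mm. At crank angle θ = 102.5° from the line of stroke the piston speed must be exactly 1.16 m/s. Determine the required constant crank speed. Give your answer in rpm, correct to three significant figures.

For an in-line slider-crank, |v_piston| = rω|sinθ|·[1 + r cosθ/√(L² − r² sin²θ)].
With r = 0.1177 m, L = 0.4231 m, θ = 102.5°: the bracketed kinematic factor |dx/dθ| = 0.10772 m.
ω = v/|dx/dθ| = 1.16/0.10772 = 10.769 rad/s.
N = 60ω/(2π) = 102.83 rpm.

103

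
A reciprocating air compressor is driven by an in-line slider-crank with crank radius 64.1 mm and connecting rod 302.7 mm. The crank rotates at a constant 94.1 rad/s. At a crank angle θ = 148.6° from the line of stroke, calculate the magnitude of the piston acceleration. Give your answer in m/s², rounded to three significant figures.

428

ω = 94.1 rad/s
x(θ) = r cosθ + √(L² − r² sin²θ); with ω constant, a = ω²·d²x/dθ².
d²x/dθ² = −r cosθ − r²(cos2θ)/√u − r⁴ sin²2θ/(4u^{3/2}),  u = L² − r² sin²θ = 0.0905119 m².
Substituting r = 0.0641 m, L = 0.3027 m, θ = 148.6°: d²x/dθ² = +0.048347 m.
a = ω²·d²x/dθ² = (94.1)²·(+0.048347) = +428.11 m/s²;  |a| = 428.11 m/s².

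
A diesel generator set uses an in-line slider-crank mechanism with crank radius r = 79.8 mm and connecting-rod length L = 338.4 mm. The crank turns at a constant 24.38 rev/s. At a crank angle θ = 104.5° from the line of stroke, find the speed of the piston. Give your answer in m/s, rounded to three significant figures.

ω = 2π·24.4 = 153.2 rad/s
For an in-line slider-crank, x = r cosθ + √(L² − r² sin²θ), so v = −rω sinθ·[1 + r cosθ/√(L² − r² sin²θ)].
With r = 0.0798 m, L = 0.3384 m, θ = 104.5°: √(L² − r² sin²θ) = 0.32946 m.
v = −0.0798·153.2·0.96815·[1 + 0.0798·-0.25038/0.32946] = -11.117 m/s.
|v| = 11.117 m/s.

11.1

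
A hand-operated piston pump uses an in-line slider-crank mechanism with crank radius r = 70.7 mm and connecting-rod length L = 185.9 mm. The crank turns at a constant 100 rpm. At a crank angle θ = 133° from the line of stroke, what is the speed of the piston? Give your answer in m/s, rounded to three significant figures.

ω = 2π·100/60 = 10.47 rad/s
For an in-line slider-crank, x = r cosθ + √(L² − r² sin²θ), so v = −rω sinθ·[1 + r cosθ/√(L² − r² sin²θ)].
With r = 0.0707 m, L = 0.1859 m, θ = 133°: √(L² − r² sin²θ) = 0.17856 m.
v = −0.0707·10.47·0.73135·[1 + 0.0707·-0.68200/0.17856] = -0.39526 m/s.
|v| = 0.39526 m/s.

0.395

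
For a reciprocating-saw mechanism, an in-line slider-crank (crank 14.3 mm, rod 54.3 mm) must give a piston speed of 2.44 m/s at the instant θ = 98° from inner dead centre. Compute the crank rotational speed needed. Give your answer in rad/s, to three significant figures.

179

For an in-line slider-crank, |v_piston| = rω|sinθ|·[1 + r cosθ/√(L² − r² sin²θ)].
With r = 0.0143 m, L = 0.0543 m, θ = 98°: the bracketed kinematic factor |dx/dθ| = 0.013623 m.
ω = v/|dx/dθ| = 2.44/0.013623 = 179.11 rad/s.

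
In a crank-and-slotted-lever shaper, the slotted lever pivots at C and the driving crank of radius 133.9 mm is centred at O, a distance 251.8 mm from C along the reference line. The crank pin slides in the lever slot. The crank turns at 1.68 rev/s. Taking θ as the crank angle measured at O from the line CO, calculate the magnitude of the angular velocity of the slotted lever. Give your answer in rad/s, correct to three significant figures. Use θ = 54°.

3.29

ω = 10.56 rad/s (from 1.68 rev/s).
Crank pin A relative to C: A = (d + r cosθ, r sinθ); lever angle φ = atan2(r sinθ, d + r cosθ).
Differentiating tanφ: φ̇ = rω(d cosθ + r)/(d² + r² + 2dr cosθ).
d² + r² + 2dr cosθ = |CA|² = 0.120968 m²;  d cosθ + r = +0.2819 m.
|ω_lever| = |0.1339·10.56·+0.2819| / 0.120968 = 3.2938 rad/s.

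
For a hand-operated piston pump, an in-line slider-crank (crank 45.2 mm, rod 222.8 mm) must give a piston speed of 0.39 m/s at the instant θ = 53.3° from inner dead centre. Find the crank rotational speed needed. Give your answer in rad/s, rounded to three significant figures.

9.58

For an in-line slider-crank, |v_piston| = rω|sinθ|·[1 + r cosθ/√(L² − r² sin²θ)].
With r = 0.0452 m, L = 0.2228 m, θ = 53.3°: the bracketed kinematic factor |dx/dθ| = 0.040693 m.
ω = v/|dx/dθ| = 0.39/0.040693 = 9.5839 rad/s.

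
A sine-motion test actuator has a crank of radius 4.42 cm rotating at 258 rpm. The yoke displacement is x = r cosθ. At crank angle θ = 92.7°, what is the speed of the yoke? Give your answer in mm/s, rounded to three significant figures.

1190

ω = 27.02 rad/s (from 258 rpm).
x = r cosθ ⇒ ẋ = −rω sinθ.
|v| = rω|sinθ| = 0.0442·27.02·|sin 92.7°| = 1.1929 m/s = 1192.9 mm/s.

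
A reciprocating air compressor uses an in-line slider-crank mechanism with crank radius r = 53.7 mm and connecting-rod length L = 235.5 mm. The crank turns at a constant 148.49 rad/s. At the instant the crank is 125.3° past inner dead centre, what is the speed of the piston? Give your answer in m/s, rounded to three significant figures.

5.64

ω = 148.5 rad/s
For an in-line slider-crank, x = r cosθ + √(L² − r² sin²θ), so v = −rω sinθ·[1 + r cosθ/√(L² − r² sin²θ)].
With r = 0.0537 m, L = 0.2355 m, θ = 125.3°: √(L² − r² sin²θ) = 0.23139 m.
v = −0.0537·148.5·0.81614·[1 + 0.0537·-0.57786/0.23139] = -5.6351 m/s.
|v| = 5.6351 m/s.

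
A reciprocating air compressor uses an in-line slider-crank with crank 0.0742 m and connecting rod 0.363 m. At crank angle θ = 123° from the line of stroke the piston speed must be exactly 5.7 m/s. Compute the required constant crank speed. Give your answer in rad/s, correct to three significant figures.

103

For an in-line slider-crank, |v_piston| = rω|sinθ|·[1 + r cosθ/√(L² − r² sin²θ)].
With r = 0.0742 m, L = 0.363 m, θ = 123°: the bracketed kinematic factor |dx/dθ| = 0.055197 m.
ω = v/|dx/dθ| = 5.7/0.055197 = 103.27 rad/s.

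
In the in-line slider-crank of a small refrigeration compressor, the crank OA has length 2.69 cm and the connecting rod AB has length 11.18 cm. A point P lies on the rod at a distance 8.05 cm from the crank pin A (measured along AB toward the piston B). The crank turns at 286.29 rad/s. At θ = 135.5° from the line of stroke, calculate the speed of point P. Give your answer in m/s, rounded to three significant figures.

4.97

ω = 286.3 rad/s.  Crank-pin speed |V_A| = rω = 7.7012 m/s, perpendicular to OA.
Rod angle: sinφ = −(r/L) sinθ ⇒ φ = -9.709°; ω_rod = −rω cosθ/√(L²−r²sin²θ) = +49.845 rad/s.
V_P = V_A + ω_rod × AP, with AP = 0.0805 m along the rod.
Components: V_Px = −rω sinθ − a·ω_rod·sinφ = -4.7211 m/s;  V_Py = rω cosθ + a·ω_rod·cosφ = -1.5378 m/s.
|V_P| = √(V_Px² + V_Py²) = 4.9653 m/s.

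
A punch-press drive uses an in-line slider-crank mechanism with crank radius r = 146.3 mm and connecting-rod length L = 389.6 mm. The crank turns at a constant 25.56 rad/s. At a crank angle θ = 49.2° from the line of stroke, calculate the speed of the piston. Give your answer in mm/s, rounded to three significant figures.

3560

ω = 25.56 rad/s
For an in-line slider-crank, x = r cosθ + √(L² − r² sin²θ), so v = −rω sinθ·[1 + r cosθ/√(L² − r² sin²θ)].
With r = 0.1463 m, L = 0.3896 m, θ = 49.2°: √(L² − r² sin²θ) = 0.37353 m.
v = −0.1463·25.56·0.75700·[1 + 0.1463·0.65342/0.37353] = -3.5552 m/s.
|v| = 3.5552 m/s = 3555.2 mm/s.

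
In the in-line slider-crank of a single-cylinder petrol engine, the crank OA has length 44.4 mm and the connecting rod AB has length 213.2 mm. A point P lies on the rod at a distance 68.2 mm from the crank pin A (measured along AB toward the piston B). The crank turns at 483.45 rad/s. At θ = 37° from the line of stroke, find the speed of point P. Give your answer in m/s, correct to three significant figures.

17.9

ω = 483.4 rad/s.  Crank-pin speed |V_A| = rω = 21.465 m/s, perpendicular to OA.
Rod angle: sinφ = −(r/L) sinθ ⇒ φ = -7.200°; ω_rod = −rω cosθ/√(L²−r²sin²θ) = -81.046 rad/s.
V_P = V_A + ω_rod × AP, with AP = 0.0682 m along the rod.
Components: V_Px = −rω sinθ − a·ω_rod·sinφ = -13.611 m/s;  V_Py = rω cosθ + a·ω_rod·cosφ = +11.659 m/s.
|V_P| = √(V_Px² + V_Py²) = 17.922 m/s.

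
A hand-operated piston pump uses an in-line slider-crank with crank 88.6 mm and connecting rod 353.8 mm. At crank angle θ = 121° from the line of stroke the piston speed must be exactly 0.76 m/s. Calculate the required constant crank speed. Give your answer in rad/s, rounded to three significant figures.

For an in-line slider-crank, |v_piston| = rω|sinθ|·[1 + r cosθ/√(L² − r² sin²θ)].
With r = 0.0886 m, L = 0.3538 m, θ = 121°: the bracketed kinematic factor |dx/dθ| = 0.065916 m.
ω = v/|dx/dθ| = 0.76/0.065916 = 11.53 rad/s.

11.5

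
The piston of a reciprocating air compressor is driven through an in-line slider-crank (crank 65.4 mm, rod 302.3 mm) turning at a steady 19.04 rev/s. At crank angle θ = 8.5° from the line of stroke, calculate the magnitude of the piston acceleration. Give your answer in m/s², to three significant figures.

ω = 2π·19 = 119.6 rad/s
x(θ) = r cosθ + √(L² − r² sin²θ); with ω constant, a = ω²·d²x/dθ².
d²x/dθ² = −r cosθ − r²(cos2θ)/√u − r⁴ sin²2θ/(4u^{3/2}),  u = L² − r² sin²θ = 0.0912918 m².
Substituting r = 0.0654 m, L = 0.3023 m, θ = 8.5°: d²x/dθ² = -0.078233 m.
a = ω²·d²x/dθ² = (119.6)²·(-0.078233) = -1119.7 m/s²;  |a| = 1119.7 m/s².

1120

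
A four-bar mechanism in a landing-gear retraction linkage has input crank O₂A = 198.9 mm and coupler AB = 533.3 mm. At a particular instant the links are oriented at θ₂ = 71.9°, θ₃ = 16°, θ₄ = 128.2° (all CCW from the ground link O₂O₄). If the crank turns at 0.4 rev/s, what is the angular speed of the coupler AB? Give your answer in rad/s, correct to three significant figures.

0.842

ω₂ = 2.513 rad/s (from 0.4 rev/s).
Differentiating the loop-closure r₂e^{iθ₂}+r₃e^{iθ₃}=r₁+r₄e^{iθ₄} gives r₂ω₂e^{iθ₂}+r₃ω₃e^{iθ₃}=r₄ω₄e^{iθ₄}.
Eliminating the other unknown: ω₃ = r₂ω₂ sin(θ₄−θ₂) / [r₃ sin(θ₃−θ₄)].
Numerator sine = +0.83195; denominator sine = -0.92587.
Result = 0.1989·2.513·(+0.83195) / (0.5333·(-0.92587)) = -0.84227 rad/s; magnitude 0.84227 rad/s.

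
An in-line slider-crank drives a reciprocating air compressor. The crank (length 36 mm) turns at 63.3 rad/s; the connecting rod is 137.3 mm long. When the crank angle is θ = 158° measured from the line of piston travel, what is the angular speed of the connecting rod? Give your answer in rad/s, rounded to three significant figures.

15.5

ω = 63.3 rad/s
The rod makes angle φ with the slider axis where L sinφ = r sinθ; differentiating, L cosφ·φ̇ = r ω cosθ.
L cosφ = √(L² − r² sin²θ) = 0.13664 m.
|ω_rod| = r ω |cosθ| / √(L² − r² sin²θ) = 0.036·63.3·0.92718/0.13664 = 15.463 rad/s.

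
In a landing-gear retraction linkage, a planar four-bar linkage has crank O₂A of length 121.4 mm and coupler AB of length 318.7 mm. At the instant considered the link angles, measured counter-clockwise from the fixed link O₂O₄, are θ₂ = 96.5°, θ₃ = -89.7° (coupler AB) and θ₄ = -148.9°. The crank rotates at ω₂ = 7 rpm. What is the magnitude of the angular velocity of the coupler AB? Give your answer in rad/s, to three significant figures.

0.296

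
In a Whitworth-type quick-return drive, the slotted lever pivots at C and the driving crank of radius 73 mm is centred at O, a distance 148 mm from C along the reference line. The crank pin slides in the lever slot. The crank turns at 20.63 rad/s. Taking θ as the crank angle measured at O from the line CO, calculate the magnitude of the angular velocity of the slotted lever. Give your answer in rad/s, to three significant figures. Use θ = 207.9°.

ω = 20.63 rad/s
Crank pin A relative to C: A = (d + r cosθ, r sinθ); lever angle φ = atan2(r sinθ, d + r cosθ).
Differentiating tanφ: φ̇ = rω(d cosθ + r)/(d² + r² + 2dr cosθ).
d² + r² + 2dr cosθ = |CA|² = 0.00813659 m²;  d cosθ + r = -0.057797 m.
|ω_lever| = |0.073·20.63·-0.057797| / 0.00813659 = 10.698 rad/s.

10.7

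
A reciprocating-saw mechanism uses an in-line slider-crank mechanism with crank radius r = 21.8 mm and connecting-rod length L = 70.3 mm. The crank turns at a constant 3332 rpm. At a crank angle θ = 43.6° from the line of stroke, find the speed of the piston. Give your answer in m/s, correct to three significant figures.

6.45

ω = 2π·3332/60 = 348.9 rad/s
For an in-line slider-crank, x = r cosθ + √(L² − r² sin²θ), so v = −rω sinθ·[1 + r cosθ/√(L² − r² sin²θ)].
With r = 0.0218 m, L = 0.0703 m, θ = 43.6°: √(L² − r² sin²θ) = 0.068674 m.
v = −0.0218·348.9·0.68962·[1 + 0.0218·0.72417/0.068674] = -6.4515 m/s.
|v| = 6.4515 m/s.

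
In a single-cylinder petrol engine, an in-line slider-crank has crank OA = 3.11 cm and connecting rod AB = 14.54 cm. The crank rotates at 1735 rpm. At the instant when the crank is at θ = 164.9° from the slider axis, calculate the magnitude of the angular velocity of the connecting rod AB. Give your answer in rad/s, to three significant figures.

37.6

ω = 181.7 rad/s (converted from 1735 rpm).
The rod makes angle φ with the slider axis where L sinφ = r sinθ; differentiating, L cosφ·φ̇ = r ω cosθ.
L cosφ = √(L² − r² sin²θ) = 0.14517 m.
|ω_rod| = r ω |cosθ| / √(L² − r² sin²θ) = 0.0311·181.7·0.96547/0.14517 = 37.578 rad/s.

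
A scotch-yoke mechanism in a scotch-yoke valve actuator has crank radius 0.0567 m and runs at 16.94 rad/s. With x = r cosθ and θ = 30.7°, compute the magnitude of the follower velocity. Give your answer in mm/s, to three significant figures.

490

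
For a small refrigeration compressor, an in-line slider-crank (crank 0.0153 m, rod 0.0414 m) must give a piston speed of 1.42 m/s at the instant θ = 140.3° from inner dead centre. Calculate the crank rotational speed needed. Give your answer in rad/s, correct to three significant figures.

For an in-line slider-crank, |v_piston| = rω|sinθ|·[1 + r cosθ/√(L² − r² sin²θ)].
With r = 0.0153 m, L = 0.0414 m, θ = 140.3°: the bracketed kinematic factor |dx/dθ| = 0.0069134 m.
ω = v/|dx/dθ| = 1.42/0.0069134 = 205.4 rad/s.

205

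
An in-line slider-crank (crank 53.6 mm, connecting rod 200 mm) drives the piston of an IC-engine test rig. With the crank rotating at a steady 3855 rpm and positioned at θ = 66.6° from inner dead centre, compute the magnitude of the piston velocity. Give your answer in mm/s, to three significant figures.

ω = 2π·3855/60 = 403.7 rad/s
For an in-line slider-crank, x = r cosθ + √(L² − r² sin²θ), so v = −rω sinθ·[1 + r cosθ/√(L² − r² sin²θ)].
With r = 0.0536 m, L = 0.2 m, θ = 66.6°: √(L² − r² sin²θ) = 0.19386 m.
v = −0.0536·403.7·0.91775·[1 + 0.0536·0.39715/0.19386] = -22.039 m/s.
|v| = 22.039 m/s = 22039 mm/s.

22000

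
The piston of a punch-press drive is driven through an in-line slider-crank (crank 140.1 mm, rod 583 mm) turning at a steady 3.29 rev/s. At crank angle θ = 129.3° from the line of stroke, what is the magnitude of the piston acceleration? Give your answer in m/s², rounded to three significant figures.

ω = 2π·3.29 = 20.67 rad/s
x(θ) = r cosθ + √(L² − r² sin²θ); with ω constant, a = ω²·d²x/dθ².
d²x/dθ² = −r cosθ − r²(cos2θ)/√u − r⁴ sin²2θ/(4u^{3/2}),  u = L² − r² sin²θ = 0.328135 m².
Substituting r = 0.1401 m, L = 0.583 m, θ = 129.3°: d²x/dθ² = +0.095017 m.
a = ω²·d²x/dθ² = (20.67)²·(+0.095017) = +40.603 m/s²;  |a| = 40.603 m/s².

40.6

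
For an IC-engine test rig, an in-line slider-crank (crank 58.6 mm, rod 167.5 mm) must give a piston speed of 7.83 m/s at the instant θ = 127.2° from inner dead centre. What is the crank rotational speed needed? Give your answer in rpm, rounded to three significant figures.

For an in-line slider-crank, |v_piston| = rω|sinθ|·[1 + r cosθ/√(L² − r² sin²θ)].
With r = 0.0586 m, L = 0.1675 m, θ = 127.2°: the bracketed kinematic factor |dx/dθ| = 0.036396 m.
ω = v/|dx/dθ| = 7.83/0.036396 = 215.13 rad/s.
N = 60ω/(2π) = 2054.4 rpm.

2050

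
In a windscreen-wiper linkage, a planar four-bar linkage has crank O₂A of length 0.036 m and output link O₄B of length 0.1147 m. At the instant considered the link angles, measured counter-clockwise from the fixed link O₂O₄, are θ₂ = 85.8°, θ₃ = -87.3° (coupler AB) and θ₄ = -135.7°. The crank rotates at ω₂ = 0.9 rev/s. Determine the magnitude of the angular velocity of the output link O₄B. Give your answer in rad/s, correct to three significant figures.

0.285

ω₂ = 5.655 rad/s (from 0.9 rev/s).
Differentiating the loop-closure r₂e^{iθ₂}+r₃e^{iθ₃}=r₁+r₄e^{iθ₄} gives r₂ω₂e^{iθ₂}+r₃ω₃e^{iθ₃}=r₄ω₄e^{iθ₄}.
Eliminating the other unknown: ω₄ = r₂ω₂ sin(θ₂−θ₃) / [r₄ sin(θ₄−θ₃)].
Numerator sine = +0.12014; denominator sine = -0.74780.
Result = 0.036·5.655·(+0.12014) / (0.1147·(-0.74780)) = -0.28514 rad/s; magnitude 0.28514 rad/s.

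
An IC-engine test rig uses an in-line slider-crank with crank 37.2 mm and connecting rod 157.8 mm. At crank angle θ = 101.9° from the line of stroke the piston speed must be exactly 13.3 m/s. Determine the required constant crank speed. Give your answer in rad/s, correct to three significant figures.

385

For an in-line slider-crank, |v_piston| = rω|sinθ|·[1 + r cosθ/√(L² − r² sin²θ)].
With r = 0.0372 m, L = 0.1578 m, θ = 101.9°: the bracketed kinematic factor |dx/dθ| = 0.034582 m.
ω = v/|dx/dθ| = 13.3/0.034582 = 384.59 rad/s.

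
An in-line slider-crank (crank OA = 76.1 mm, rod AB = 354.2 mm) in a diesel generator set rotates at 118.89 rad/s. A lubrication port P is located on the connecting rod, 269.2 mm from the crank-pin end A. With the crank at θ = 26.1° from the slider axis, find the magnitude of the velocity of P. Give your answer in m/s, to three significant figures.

ω = 118.9 rad/s.  Crank-pin speed |V_A| = rω = 9.0475 m/s, perpendicular to OA.
Rod angle: sinφ = −(r/L) sinθ ⇒ φ = -5.424°; ω_rod = −rω cosθ/√(L²−r²sin²θ) = -23.042 rad/s.
V_P = V_A + ω_rod × AP, with AP = 0.2692 m along the rod.
Components: V_Px = −rω sinθ − a·ω_rod·sinφ = -4.5667 m/s;  V_Py = rω cosθ + a·ω_rod·cosφ = +1.9498 m/s.
|V_P| = √(V_Px² + V_Py²) = 4.9655 m/s.

4.97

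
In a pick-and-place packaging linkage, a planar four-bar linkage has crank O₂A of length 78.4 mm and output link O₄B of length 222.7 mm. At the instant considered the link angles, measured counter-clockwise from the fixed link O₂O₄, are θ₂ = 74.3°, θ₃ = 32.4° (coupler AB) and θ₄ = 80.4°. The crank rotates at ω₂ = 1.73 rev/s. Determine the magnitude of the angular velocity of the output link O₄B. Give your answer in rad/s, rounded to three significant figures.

3.44

ω₂ = 10.87 rad/s (from 1.73 rev/s).
Differentiating the loop-closure r₂e^{iθ₂}+r₃e^{iθ₃}=r₁+r₄e^{iθ₄} gives r₂ω₂e^{iθ₂}+r₃ω₃e^{iθ₃}=r₄ω₄e^{iθ₄}.
Eliminating the other unknown: ω₄ = r₂ω₂ sin(θ₂−θ₃) / [r₄ sin(θ₄−θ₃)].
Numerator sine = +0.66783; denominator sine = +0.74314.
Result = 0.0784·10.87·(+0.66783) / (0.2227·(+0.74314)) = +3.4389 rad/s; magnitude 3.4389 rad/s.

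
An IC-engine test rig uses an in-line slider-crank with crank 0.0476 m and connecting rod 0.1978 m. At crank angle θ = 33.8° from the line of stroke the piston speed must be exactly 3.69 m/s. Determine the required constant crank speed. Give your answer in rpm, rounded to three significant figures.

For an in-line slider-crank, |v_piston| = rω|sinθ|·[1 + r cosθ/√(L² − r² sin²θ)].
With r = 0.0476 m, L = 0.1978 m, θ = 33.8°: the bracketed kinematic factor |dx/dθ| = 0.031823 m.
ω = v/|dx/dθ| = 3.69/0.031823 = 115.95 rad/s.
N = 60ω/(2π) = 1107.3 rpm.

1110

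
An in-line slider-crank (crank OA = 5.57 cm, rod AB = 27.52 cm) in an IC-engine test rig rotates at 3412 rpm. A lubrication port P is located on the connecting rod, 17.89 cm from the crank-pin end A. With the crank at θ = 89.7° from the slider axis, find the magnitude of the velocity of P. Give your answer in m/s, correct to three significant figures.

19.9

ω = 357.3 rad/s.  Crank-pin speed |V_A| = rω = 19.902 m/s, perpendicular to OA.
Rod angle: sinφ = −(r/L) sinθ ⇒ φ = -11.677°; ω_rod = −rω cosθ/√(L²−r²sin²θ) = -0.38665 rad/s.
V_P = V_A + ω_rod × AP, with AP = 0.1789 m along the rod.
Components: V_Px = −rω sinθ − a·ω_rod·sinφ = -19.916 m/s;  V_Py = rω cosθ + a·ω_rod·cosφ = +0.036464 m/s.
|V_P| = √(V_Px² + V_Py²) = 19.916 m/s.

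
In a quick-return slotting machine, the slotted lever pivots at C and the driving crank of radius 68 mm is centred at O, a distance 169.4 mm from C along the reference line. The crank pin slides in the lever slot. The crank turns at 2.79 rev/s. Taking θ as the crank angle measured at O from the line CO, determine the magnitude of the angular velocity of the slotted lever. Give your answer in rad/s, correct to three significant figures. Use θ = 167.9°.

ω = 17.53 rad/s (from 2.79 rev/s).
Crank pin A relative to C: A = (d + r cosθ, r sinθ); lever angle φ = atan2(r sinθ, d + r cosθ).
Differentiating tanφ: φ̇ = rω(d cosθ + r)/(d² + r² + 2dr cosθ).
d² + r² + 2dr cosθ = |CA|² = 0.0107938 m²;  d cosθ + r = -0.097636 m.
|ω_lever| = |0.068·17.53·-0.097636| / 0.0107938 = 10.783 rad/s.

10.8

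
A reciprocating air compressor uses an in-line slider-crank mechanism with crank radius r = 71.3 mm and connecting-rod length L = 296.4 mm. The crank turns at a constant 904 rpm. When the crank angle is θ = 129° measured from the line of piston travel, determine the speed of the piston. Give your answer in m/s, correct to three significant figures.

ω = 2π·904/60 = 94.67 rad/s
For an in-line slider-crank, x = r cosθ + √(L² − r² sin²θ), so v = −rω sinθ·[1 + r cosθ/√(L² − r² sin²θ)].
With r = 0.0713 m, L = 0.2964 m, θ = 129°: √(L² − r² sin²θ) = 0.29117 m.
v = −0.0713·94.67·0.77715·[1 + 0.0713·-0.62932/0.29117] = -4.4372 m/s.
|v| = 4.4372 m/s.

4.44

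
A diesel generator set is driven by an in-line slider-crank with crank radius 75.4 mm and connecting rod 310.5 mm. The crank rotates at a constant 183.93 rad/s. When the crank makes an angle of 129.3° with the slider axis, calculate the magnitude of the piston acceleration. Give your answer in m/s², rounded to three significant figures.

ω = 183.9 rad/s
x(θ) = r cosθ + √(L² − r² sin²θ); with ω constant, a = ω²·d²x/dθ².
d²x/dθ² = −r cosθ − r²(cos2θ)/√u − r⁴ sin²2θ/(4u^{3/2}),  u = L² − r² sin²θ = 0.0930058 m².
Substituting r = 0.0754 m, L = 0.3105 m, θ = 129.3°: d²x/dθ² = +0.051168 m.
a = ω²·d²x/dθ² = (183.9)²·(+0.051168) = +1731 m/s²;  |a| = 1731 m/s².

1730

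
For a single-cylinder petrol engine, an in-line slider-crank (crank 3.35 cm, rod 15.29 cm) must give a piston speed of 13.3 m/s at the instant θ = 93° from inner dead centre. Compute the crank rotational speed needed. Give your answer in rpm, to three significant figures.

3840

For an in-line slider-crank, |v_piston| = rω|sinθ|·[1 + r cosθ/√(L² − r² sin²θ)].
With r = 0.0335 m, L = 0.1529 m, θ = 93°: the bracketed kinematic factor |dx/dθ| = 0.033061 m.
ω = v/|dx/dθ| = 13.3/0.033061 = 402.29 rad/s.
N = 60ω/(2π) = 3841.6 rpm.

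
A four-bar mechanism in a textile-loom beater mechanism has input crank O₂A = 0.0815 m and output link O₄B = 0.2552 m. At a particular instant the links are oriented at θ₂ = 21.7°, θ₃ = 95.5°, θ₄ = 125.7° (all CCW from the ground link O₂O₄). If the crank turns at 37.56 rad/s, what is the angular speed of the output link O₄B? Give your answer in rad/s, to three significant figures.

ω₂ = 37.56 rad/s
Differentiating the loop-closure r₂e^{iθ₂}+r₃e^{iθ₃}=r₁+r₄e^{iθ₄} gives r₂ω₂e^{iθ₂}+r₃ω₃e^{iθ₃}=r₄ω₄e^{iθ₄}.
Eliminating the other unknown: ω₄ = r₂ω₂ sin(θ₂−θ₃) / [r₄ sin(θ₄−θ₃)].
Numerator sine = -0.96029; denominator sine = +0.50302.
Result = 0.0815·37.56·(-0.96029) / (0.2552·(+0.50302)) = -22.899 rad/s; magnitude 22.899 rad/s.

22.9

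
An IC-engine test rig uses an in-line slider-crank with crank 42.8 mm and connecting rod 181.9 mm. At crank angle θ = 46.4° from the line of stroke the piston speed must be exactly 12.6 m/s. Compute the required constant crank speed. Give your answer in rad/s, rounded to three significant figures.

349

For an in-line slider-crank, |v_piston| = rω|sinθ|·[1 + r cosθ/√(L² − r² sin²θ)].
With r = 0.0428 m, L = 0.1819 m, θ = 46.4°: the bracketed kinematic factor |dx/dθ| = 0.036098 m.
ω = v/|dx/dθ| = 12.6/0.036098 = 349.05 rad/s.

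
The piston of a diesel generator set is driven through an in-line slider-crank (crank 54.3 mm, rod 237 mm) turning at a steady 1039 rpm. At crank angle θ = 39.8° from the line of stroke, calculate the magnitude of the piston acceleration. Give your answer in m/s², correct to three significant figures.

ω = 2π·1039/60 = 108.8 rad/s
x(θ) = r cosθ + √(L² − r² sin²θ); with ω constant, a = ω²·d²x/dθ².
d²x/dθ² = −r cosθ − r²(cos2θ)/√u − r⁴ sin²2θ/(4u^{3/2}),  u = L² − r² sin²θ = 0.0549609 m².
Substituting r = 0.0543 m, L = 0.237 m, θ = 39.8°: d²x/dθ² = -0.044151 m.
a = ω²·d²x/dθ² = (108.8)²·(-0.044151) = -522.68 m/s²;  |a| = 522.68 m/s².

523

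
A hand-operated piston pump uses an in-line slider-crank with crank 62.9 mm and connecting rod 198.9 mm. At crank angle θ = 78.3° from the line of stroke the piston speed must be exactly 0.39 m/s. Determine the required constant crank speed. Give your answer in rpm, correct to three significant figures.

56.6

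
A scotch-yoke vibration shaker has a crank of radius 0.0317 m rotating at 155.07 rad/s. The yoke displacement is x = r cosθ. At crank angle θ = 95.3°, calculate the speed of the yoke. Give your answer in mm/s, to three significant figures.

4890

ω = 155.1 rad/s
x = r cosθ ⇒ ẋ = −rω sinθ.
|v| = rω|sinθ| = 0.0317·155.1·|sin 95.3°| = 4.8947 m/s = 4894.7 mm/s.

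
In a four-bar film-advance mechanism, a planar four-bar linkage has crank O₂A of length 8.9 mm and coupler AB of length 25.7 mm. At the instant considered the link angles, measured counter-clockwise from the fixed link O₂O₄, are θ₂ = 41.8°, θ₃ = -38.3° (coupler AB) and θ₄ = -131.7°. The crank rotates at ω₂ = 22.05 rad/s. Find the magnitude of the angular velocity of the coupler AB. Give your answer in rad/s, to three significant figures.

0.866

ω₂ = 22.05 rad/s
Differentiating the loop-closure r₂e^{iθ₂}+r₃e^{iθ₃}=r₁+r₄e^{iθ₄} gives r₂ω₂e^{iθ₂}+r₃ω₃e^{iθ₃}=r₄ω₄e^{iθ₄}.
Eliminating the other unknown: ω₃ = r₂ω₂ sin(θ₄−θ₂) / [r₃ sin(θ₃−θ₄)].
Numerator sine = -0.11320; denominator sine = +0.99824.
Result = 0.0089·22.05·(-0.11320) / (0.0257·(+0.99824)) = -0.86594 rad/s; magnitude 0.86594 rad/s.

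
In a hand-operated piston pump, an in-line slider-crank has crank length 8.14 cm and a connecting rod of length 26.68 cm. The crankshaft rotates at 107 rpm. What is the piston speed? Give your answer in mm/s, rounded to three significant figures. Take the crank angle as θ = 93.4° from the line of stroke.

ω = 2π·107/60 = 11.21 rad/s
For an in-line slider-crank, x = r cosθ + √(L² − r² sin²θ), so v = −rω sinθ·[1 + r cosθ/√(L² − r² sin²θ)].
With r = 0.0814 m, L = 0.2668 m, θ = 93.4°: √(L² − r² sin²θ) = 0.25413 m.
v = −0.0814·11.21·0.99824·[1 + 0.0814·-0.05931/0.25413] = -0.89319 m/s.
|v| = 0.89319 m/s = 893.19 mm/s.

893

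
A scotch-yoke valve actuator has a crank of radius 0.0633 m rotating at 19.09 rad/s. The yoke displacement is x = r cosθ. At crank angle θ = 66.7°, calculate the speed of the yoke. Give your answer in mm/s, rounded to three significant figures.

ω = 19.09 rad/s
x = r cosθ ⇒ ẋ = −rω sinθ.
|v| = rω|sinθ| = 0.0633·19.09·|sin 66.7°| = 1.1098 m/s = 1109.8 mm/s.

1110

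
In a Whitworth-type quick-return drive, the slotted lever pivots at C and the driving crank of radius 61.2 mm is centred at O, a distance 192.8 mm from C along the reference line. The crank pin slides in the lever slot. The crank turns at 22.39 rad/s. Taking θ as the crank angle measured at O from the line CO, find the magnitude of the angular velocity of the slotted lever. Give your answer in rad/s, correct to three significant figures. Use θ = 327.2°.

ω = 22.39 rad/s
Crank pin A relative to C: A = (d + r cosθ, r sinθ); lever angle φ = atan2(r sinθ, d + r cosθ).
Differentiating tanφ: φ̇ = rω(d cosθ + r)/(d² + r² + 2dr cosθ).
d² + r² + 2dr cosθ = |CA|² = 0.0607536 m²;  d cosθ + r = +0.22326 m.
|ω_lever| = |0.0612·22.39·+0.22326| / 0.0607536 = 5.0356 rad/s.

5.04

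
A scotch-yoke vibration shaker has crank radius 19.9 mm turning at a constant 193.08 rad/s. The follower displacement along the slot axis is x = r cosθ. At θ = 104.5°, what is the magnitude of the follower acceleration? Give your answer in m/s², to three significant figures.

ω = 193.1 rad/s
x = r cosθ ⇒ ẍ = −rω² cosθ (ω constant).
|a| = rω²|cosθ| = 0.0199·(193.1)²·|cos 104.5°| = 185.75 m/s².

186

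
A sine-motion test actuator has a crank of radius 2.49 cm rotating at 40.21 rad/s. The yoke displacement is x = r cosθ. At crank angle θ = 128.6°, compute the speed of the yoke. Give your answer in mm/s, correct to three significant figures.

ω = 40.21 rad/s
x = r cosθ ⇒ ẋ = −rω sinθ.
|v| = rω|sinθ| = 0.0249·40.21·|sin 128.6°| = 0.78248 m/s = 782.48 mm/s.

782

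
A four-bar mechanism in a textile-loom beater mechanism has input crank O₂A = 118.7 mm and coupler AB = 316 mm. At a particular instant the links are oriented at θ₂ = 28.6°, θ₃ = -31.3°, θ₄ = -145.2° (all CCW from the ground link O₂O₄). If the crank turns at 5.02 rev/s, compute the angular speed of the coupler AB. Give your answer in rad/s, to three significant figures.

ω₂ = 31.54 rad/s (from 5.02 rev/s).
Differentiating the loop-closure r₂e^{iθ₂}+r₃e^{iθ₃}=r₁+r₄e^{iθ₄} gives r₂ω₂e^{iθ₂}+r₃ω₃e^{iθ₃}=r₄ω₄e^{iθ₄}.
Eliminating the other unknown: ω₃ = r₂ω₂ sin(θ₄−θ₂) / [r₃ sin(θ₃−θ₄)].
Numerator sine = -0.10800; denominator sine = +0.91425.
Result = 0.1187·31.54·(-0.10800) / (0.316·(+0.91425)) = -1.3996 rad/s; magnitude 1.3996 rad/s.

1.40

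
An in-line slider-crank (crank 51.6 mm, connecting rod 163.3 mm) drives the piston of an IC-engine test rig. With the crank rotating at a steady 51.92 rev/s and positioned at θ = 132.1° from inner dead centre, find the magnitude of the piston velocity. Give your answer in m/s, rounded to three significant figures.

9.77

ω = 2π·51.9 = 326.2 rad/s
For an in-line slider-crank, x = r cosθ + √(L² − r² sin²θ), so v = −rω sinθ·[1 + r cosθ/√(L² − r² sin²θ)].
With r = 0.0516 m, L = 0.1633 m, θ = 132.1°: √(L² − r² sin²θ) = 0.15875 m.
v = −0.0516·326.2·0.74198·[1 + 0.0516·-0.67043/0.15875] = -9.768 m/s.
|v| = 9.768 m/s.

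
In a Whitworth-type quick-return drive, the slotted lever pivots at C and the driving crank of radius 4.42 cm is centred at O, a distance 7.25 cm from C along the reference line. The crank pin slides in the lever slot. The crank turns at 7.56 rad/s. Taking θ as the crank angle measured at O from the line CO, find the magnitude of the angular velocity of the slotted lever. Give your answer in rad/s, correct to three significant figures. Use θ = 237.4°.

ω = 7.56 rad/s
Crank pin A relative to C: A = (d + r cosθ, r sinθ); lever angle φ = atan2(r sinθ, d + r cosθ).
Differentiating tanφ: φ̇ = rω(d cosθ + r)/(d² + r² + 2dr cosθ).
d² + r² + 2dr cosθ = |CA|² = 0.00375691 m²;  d cosθ + r = +0.0051391 m.
|ω_lever| = |0.0442·7.56·+0.0051391| / 0.00375691 = 0.45709 rad/s.

0.457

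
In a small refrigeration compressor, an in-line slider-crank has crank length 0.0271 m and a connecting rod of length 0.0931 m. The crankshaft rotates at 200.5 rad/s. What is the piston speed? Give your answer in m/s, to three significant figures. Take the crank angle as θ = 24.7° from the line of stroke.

ω = 200.5 rad/s
For an in-line slider-crank, x = r cosθ + √(L² − r² sin²θ), so v = −rω sinθ·[1 + r cosθ/√(L² − r² sin²θ)].
With r = 0.0271 m, L = 0.0931 m, θ = 24.7°: √(L² − r² sin²θ) = 0.092409 m.
v = −0.0271·200.5·0.41787·[1 + 0.0271·0.90851/0.092409] = -2.8754 m/s.
|v| = 2.8754 m/s.

2.88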